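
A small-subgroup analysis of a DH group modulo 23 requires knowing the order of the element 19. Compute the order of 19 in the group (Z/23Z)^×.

ord(19) | φ(23) = 23 − 1 = 22 = 2 · 11.
Divisors of 22: 1, 2, 11, 22.
Check 19^d mod 23 for each divisor in increasing order:
19^1 ≡ 19
19^2 ≡ 16
19^11 ≡ 22
19^22 ≡ 1
Therefore the multiplicative order of 19 modulo 23 is 22.

22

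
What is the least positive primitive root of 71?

7

φ(71) = 71 − 1 = 70 = 2 · 5 · 7.
g is a primitive root iff g^(70/q) ≢ 1 (mod 71) for each prime q ∈ {2, 5, 7}.
g = 2: 2^35 ≡ 1 — hits 1, so not a primitive root.
g = 3: 3^35 ≡ 1 — hits 1, so not a primitive root.
g = 4: 4^35 ≡ 1 — hits 1, so not a primitive root.
g = 5: 5^35 ≡ 1 — hits 1, so not a primitive root.
g = 6: 6^35 ≡ 1 — hits 1, so not a primitive root.
g = 7: 7^35 ≡ 70; 7^14 ≡ 54; 7^10 ≡ 45 — none is 1, so 7 is a primitive root.
The smallest primitive root modulo 71 is 7.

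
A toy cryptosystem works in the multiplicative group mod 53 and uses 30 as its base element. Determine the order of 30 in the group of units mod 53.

4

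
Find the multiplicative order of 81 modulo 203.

By Lagrange's theorem, ord_203(81) divides φ(203) = φ(7·29) = (7−1)·(29−1) = 6·28 = 168 = 2^3 · 3 · 7.
Divisors of 168: 1, 2, 3, 4, 6, 7, 8, 12, 14, 21, 24, 28, 42, 56, 84, 168.
Check 81^d mod 203 for each divisor in increasing order:
81^1 ≡ 81 (mod 203)
81^2 ≡ 65 (mod 203)
81^3 ≡ 190 (mod 203)
81^4 ≡ 165 (mod 203)
81^6 ≡ 169 (mod 203)
81^7 ≡ 88 (mod 203)
81^8 ≡ 23 (mod 203)
81^12 ≡ 141 (mod 203)
81^14 ≡ 30 (mod 203)
81^21 ≡ 1 (mod 203) ✓
Hence ord(81) = 21.

21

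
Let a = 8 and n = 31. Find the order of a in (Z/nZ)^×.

By Lagrange's theorem, ord_31(8) divides φ(31) = 31 − 1 = 30 = 2 · 3 · 5.
Divisors of 30: 1, 2, 3, 5, 6, 10, 15, 30.
Check 8^d mod 31 for each divisor in increasing order:
8^1 ≡ 8 (mod 31)
8^2 ≡ 2 (mod 31)
8^3 ≡ 16 (mod 31)
8^5 ≡ 1 (mod 31) ✓
Therefore the multiplicative order of 8 modulo 31 is 5.

5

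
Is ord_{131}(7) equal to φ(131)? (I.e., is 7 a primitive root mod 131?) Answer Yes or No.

No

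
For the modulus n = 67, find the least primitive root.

2

φ(67) = 67 − 1 = 66 = 2 · 3 · 11.
Test candidates g = 2, 3, … against the prime factors q ∈ {2, 3, 11} of φ(67): g is a generator iff g^(66/q) ≢ 1 for every such q.
g = 2: 2^33 ≡ 66; 2^22 ≡ 37; 2^6 ≡ 64 — none is 1, so 2 is a primitive root.
Hence the least primitive root of 67 is 2.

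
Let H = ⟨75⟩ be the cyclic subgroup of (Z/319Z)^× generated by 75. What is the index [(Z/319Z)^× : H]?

14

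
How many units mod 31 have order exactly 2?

φ(31) = 31 − 1 = 30 = 2 · 3 · 5.
In a cyclic group of order 30, there are φ(d) elements of order d for each divisor d of 30, and zero for non-divisors.
2 | 30, and φ(2) = 2 − 1 = 1.

1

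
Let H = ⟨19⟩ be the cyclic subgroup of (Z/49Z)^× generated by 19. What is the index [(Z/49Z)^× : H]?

Since 19 ∈ (Z/49Z)^×, its order divides φ(49) = φ(7^2) = 7·(7−1) = 42 = 2 · 3 · 7.
Divisors of 42: 1, 2, 3, 6, 7, 14, 21, 42.
Compute 19^d (mod 49) for the divisors d until we hit 1:
19^1 ≡ 19 (mod 49)
19^2 ≡ 18 (mod 49)
19^3 ≡ 48 (mod 49)
19^6 ≡ 1 (mod 49) ✓
The order of 19 is 6, so the subgroup it generates has 6 elements.
Index = |(Z/49Z)^×| / |⟨19⟩| = 42 / 6 = 7.

7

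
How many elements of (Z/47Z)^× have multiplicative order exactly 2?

φ(47) = 47 − 1 = 46 = 2 · 23.
(Z/47Z)^× is cyclic (|G| = 46); a cyclic group of order m has exactly φ(d) elements of each order d | m, and none otherwise.
2 | 46, and φ(2) = 2 − 1 = 1.

1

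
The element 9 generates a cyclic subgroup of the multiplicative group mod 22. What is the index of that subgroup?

2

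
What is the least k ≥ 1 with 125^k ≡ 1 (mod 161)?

The order of 125 must divide φ(161) = φ(7·23) = (7−1)·(23−1) = 6·22 = 132 = 2^2 · 3 · 11.
Divisors of 132: 1, 2, 3, 4, 6, 11, 12, 22, 33, 44, 66, 132.
Check 125^d mod 161 for each divisor in increasing order:
125^1 ≡ 125
125^2 ≡ 8
125^3 ≡ 34
125^4 ≡ 64
125^6 ≡ 29
125^11 ≡ 160
125^12 ≡ 36
125^22 ≡ 1
Hence ord(125) = 22.

22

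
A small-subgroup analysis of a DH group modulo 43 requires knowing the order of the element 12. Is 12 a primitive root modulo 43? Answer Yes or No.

Yes

φ(43) = 43 − 1 = 42 = 2 · 3 · 7.
An element g generates (Z/43Z)^× iff g^(42/q) ≢ 1 (mod 43) for each prime q ∈ {2, 3, 7}.
12^21 ≡ 42 (mod 43)  [q = 2: ≢ 1 ✓]
12^14 ≡ 36 (mod 43)  [q = 3: ≢ 1 ✓]
12^6 ≡ 21 (mod 43)  [q = 7: ≢ 1 ✓]
Every test exponent gives a nontrivial residue, hence 12 generates the full group.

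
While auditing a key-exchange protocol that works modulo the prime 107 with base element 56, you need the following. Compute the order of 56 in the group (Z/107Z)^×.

The order of 56 must divide φ(107) = 107 − 1 = 106 = 2 · 53.
Divisors of 106: 1, 2, 53, 106.
Compute 56^d (mod 107) for the divisors d until we hit 1:
56^1 ≡ 56
56^2 ≡ 33
56^53 ≡ 1
The smallest such exponent is 53, so the order of 56 is 53.

53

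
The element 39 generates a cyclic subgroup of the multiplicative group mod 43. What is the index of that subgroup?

The order of 39 must divide φ(43) = 43 − 1 = 42 = 2 · 3 · 7.
Divisors of 42: 1, 2, 3, 6, 7, 14, 21, 42.
Evaluate successive powers at the divisors of 42:
39^1 ≡ 39 (mod 43)
39^2 ≡ 16 (mod 43)
39^3 ≡ 22 (mod 43)
39^6 ≡ 11 (mod 43)
39^7 ≡ 42 (mod 43)
39^14 ≡ 1 (mod 43) ✓
The order of 39 is 14, so the subgroup it generates has 14 elements.
Index = |(Z/43Z)^×| / |⟨39⟩| = 42 / 14 = 3.

3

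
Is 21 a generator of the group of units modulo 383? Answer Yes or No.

φ(383) = 383 − 1 = 382 = 2 · 191.
Test 21^(382/q) mod 383 for each prime factor q of 382:
21^191 ≡ 1 (mod 383)  [q = 2: ≡ 1 ✗]
21^2 ≡ 58 (mod 383)  [q = 191: ≢ 1 ✓]
Since 21^191 ≡ 1, the order of 21 divides 191 < 382, so 21 is not a primitive root.

No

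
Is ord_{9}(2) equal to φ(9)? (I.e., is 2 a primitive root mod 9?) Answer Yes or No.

Yes

φ(9) = φ(3^2) = 3·(3−1) = 6 = 2 · 3.
An element g generates (Z/9Z)^× iff g^(6/q) ≢ 1 (mod 9) for each prime q ∈ {2, 3}.
2^3 ≡ 8 (mod 9)  [q = 2: ≢ 1 ✓]
2^2 ≡ 4 (mod 9)  [q = 3: ≢ 1 ✓]
None equal 1, so ord_9(2) = 6: 2 is a primitive root.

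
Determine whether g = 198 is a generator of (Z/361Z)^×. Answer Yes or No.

No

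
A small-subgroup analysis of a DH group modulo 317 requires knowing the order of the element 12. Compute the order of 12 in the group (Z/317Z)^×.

316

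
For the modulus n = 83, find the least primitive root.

φ(83) = 83 − 1 = 82 = 2 · 41.
g is a primitive root iff g^(82/q) ≢ 1 (mod 83) for each prime q ∈ {2, 41}.
g = 2: 2^41 ≡ 82; 2^2 ≡ 4 — none is 1, so 2 is a primitive root.
So 2 is the smallest generator of (Z/83Z)^×.

2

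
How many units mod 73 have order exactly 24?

φ(73) = 73 − 1 = 72 = 2^3 · 3^2.
Since (Z/73Z)^× is cyclic of order 72, the number of elements of order d is φ(d) when d | 72 and 0 otherwise.
24 = 2^3 · 3 divides 72, and φ(24) = 8.

8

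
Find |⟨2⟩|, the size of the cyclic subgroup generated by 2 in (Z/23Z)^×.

By Lagrange's theorem, ord_23(2) divides φ(23) = 23 − 1 = 22 = 2 · 11.
Divisors of 22: 1, 2, 11, 22.
Test each divisor d:
2^1 ≡ 2 (mod 23)
2^2 ≡ 4 (mod 23)
2^11 ≡ 1 (mod 23) ✓
Hence ord(2) = 11.

11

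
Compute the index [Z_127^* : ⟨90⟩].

7

By Lagrange's theorem, ord_127(90) divides φ(127) = 127 − 1 = 126 = 2 · 3^2 · 7.
Divisors of 126: 1, 2, 3, 6, 7, 9, 14, 18, 21, 42, 63, 126.
Evaluate successive powers at the divisors of 126:
90^1 ≡ 90
90^2 ≡ 99
90^3 ≡ 20
90^6 ≡ 19
90^7 ≡ 59
90^9 ≡ 126
90^14 ≡ 52
90^18 ≡ 1
The order of 90 is 18, so the subgroup it generates has 18 elements.
[(Z/127Z)^× : ⟨90⟩] = 126/18 = 7.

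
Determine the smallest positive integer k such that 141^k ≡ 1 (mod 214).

53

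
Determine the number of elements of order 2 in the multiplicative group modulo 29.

1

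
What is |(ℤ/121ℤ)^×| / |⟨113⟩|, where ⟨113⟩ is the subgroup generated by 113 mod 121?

2

By Lagrange's theorem, ord_121(113) divides φ(121) = φ(11^2) = 11·(11−1) = 110 = 2 · 5 · 11.
Divisors of 110: 1, 2, 5, 10, 11, 22, 55, 110.
Evaluate successive powers at the divisors of 110:
113^1 ≡ 113 (mod 121)
113^2 ≡ 64 (mod 121)
113^5 ≡ 23 (mod 121)
113^10 ≡ 45 (mod 121)
113^11 ≡ 3 (mod 121)
113^22 ≡ 9 (mod 121)
113^55 ≡ 1 (mod 121) ✓
The order of 113 is 55, so the subgroup it generates has 55 elements.
The index is φ(121) / ord(113) = 110 / 55 = 2.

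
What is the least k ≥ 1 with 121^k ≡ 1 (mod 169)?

ord(121) | φ(169) = φ(13^2) = 13·(13−1) = 156 = 2^2 · 3 · 13.
Divisors of 156: 1, 2, 3, 4, 6, 12, 13, 26, 39, 52, 78, 156.
Test each divisor d:
121^1 ≡ 121 (mod 169)
121^2 ≡ 107 (mod 169)
121^3 ≡ 103 (mod 169)
121^4 ≡ 126 (mod 169)
121^6 ≡ 131 (mod 169)
121^12 ≡ 92 (mod 169)
121^13 ≡ 147 (mod 169)
121^26 ≡ 146 (mod 169)
121^39 ≡ 168 (mod 169)
121^52 ≡ 22 (mod 169)
121^78 ≡ 1 (mod 169) ✓
So ord_169(121) = 78.

78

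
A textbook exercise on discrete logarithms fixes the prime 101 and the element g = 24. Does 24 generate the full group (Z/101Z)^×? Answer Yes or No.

No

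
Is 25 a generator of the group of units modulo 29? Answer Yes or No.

No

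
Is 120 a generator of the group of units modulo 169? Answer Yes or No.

No

φ(169) = φ(13^2) = 13·(13−1) = 156 = 2^2 · 3 · 13.
An element g generates (Z/169Z)^× iff g^(156/q) ≢ 1 (mod 169) for each prime q ∈ {2, 3, 13}.
120^78 ≡ 1 (mod 169)  [q = 2: ≡ 1 ✗]
120^52 ≡ 146 (mod 169)  [q = 3: ≢ 1 ✓]
120^12 ≡ 66 (mod 169)  [q = 13: ≢ 1 ✓]
Since 120^78 ≡ 1, the order of 120 divides 78 < 156, so 120 is not a primitive root.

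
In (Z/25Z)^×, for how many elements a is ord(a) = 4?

φ(25) = φ(5^2) = 5·(5−1) = 20 = 2^2 · 5.
(Z/25Z)^× is cyclic (|G| = 20); a cyclic group of order m has exactly φ(d) elements of each order d | m, and none otherwise.
4 = 2^2 divides 20, and φ(4) = 2.

2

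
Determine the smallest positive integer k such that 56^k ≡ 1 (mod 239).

238

By Lagrange's theorem, ord_239(56) divides φ(239) = 239 − 1 = 238 = 2 · 7 · 17.
Divisors of 238: 1, 2, 7, 14, 17, 34, 119, 238.
Test each divisor d:
56^1 ≡ 56 (mod 239)
56^2 ≡ 29 (mod 239)
56^7 ≡ 138 (mod 239)
56^14 ≡ 163 (mod 239)
56^17 ≡ 139 (mod 239)
56^34 ≡ 201 (mod 239)
56^119 ≡ 238 (mod 239)
56^238 ≡ 1 (mod 239) ✓
Therefore the multiplicative order of 56 modulo 239 is 238.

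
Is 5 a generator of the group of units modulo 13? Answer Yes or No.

No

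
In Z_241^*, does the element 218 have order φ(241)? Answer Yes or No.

No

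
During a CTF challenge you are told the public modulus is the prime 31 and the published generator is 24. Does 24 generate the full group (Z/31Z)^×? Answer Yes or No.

φ(31) = 31 − 1 = 30 = 2 · 3 · 5.
It suffices to check that the order of 24 is not a proper divisor of 30: compute 24^(30/q) for q ∈ {2, 3, 5}.
24^15 ≡ 30 (mod 31)  [q = 2: ≢ 1 ✓]
24^10 ≡ 25 (mod 31)  [q = 3: ≢ 1 ✓]
24^6 ≡ 4 (mod 31)  [q = 5: ≢ 1 ✓]
None equal 1, so ord_31(24) = 30: 24 is a primitive root.

Yes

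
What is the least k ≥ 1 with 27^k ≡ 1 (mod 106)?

52

By Lagrange's theorem, ord_106(27) divides φ(106) = φ(2)·φ(53) = 1·52 = 52 = 2^2 · 13.
Divisors of 52: 1, 2, 4, 13, 26, 52.
Compute 27^d (mod 106) for the divisors d until we hit 1:
27^1 ≡ 27
27^2 ≡ 93
27^4 ≡ 63
27^13 ≡ 23
27^26 ≡ 105
27^52 ≡ 1
The smallest such exponent is 52, so the order of 27 is 52.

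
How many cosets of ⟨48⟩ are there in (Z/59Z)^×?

2

ord(48) | φ(59) = 59 − 1 = 58 = 2 · 29.
Divisors of 58: 1, 2, 29, 58.
Compute 48^d (mod 59) for the divisors d until we hit 1:
48^1 ≡ 48
48^2 ≡ 3
48^29 ≡ 1
The order of 48 is 29, so the subgroup it generates has 29 elements.
[(Z/59Z)^× : ⟨48⟩] = 58/29 = 2.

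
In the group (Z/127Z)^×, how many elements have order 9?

6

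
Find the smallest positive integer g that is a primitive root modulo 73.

5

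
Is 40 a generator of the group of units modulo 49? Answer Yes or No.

Yes

φ(49) = φ(7^2) = 7·(7−1) = 42 = 2 · 3 · 7.
An element g generates (Z/49Z)^× iff g^(42/q) ≢ 1 (mod 49) for each prime q ∈ {2, 3, 7}.
40^21 ≡ 48 (mod 49)  [q = 2: ≢ 1 ✓]
40^14 ≡ 18 (mod 49)  [q = 3: ≢ 1 ✓]
40^6 ≡ 36 (mod 49)  [q = 7: ≢ 1 ✓]
Every test exponent gives a nontrivial residue, hence 40 generates the full group.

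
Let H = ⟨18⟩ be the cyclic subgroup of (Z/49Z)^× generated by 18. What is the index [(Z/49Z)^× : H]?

14

ord(18) | φ(49) = φ(7^2) = 7·(7−1) = 42 = 2 · 3 · 7.
Divisors of 42: 1, 2, 3, 6, 7, 14, 21, 42.
Compute 18^d (mod 49) for the divisors d until we hit 1:
18^1 ≡ 18 (mod 49)
18^2 ≡ 30 (mod 49)
18^3 ≡ 1 (mod 49) ✓
The order of 18 is 3, so the subgroup it generates has 3 elements.
[(Z/49Z)^× : ⟨18⟩] = 42/3 = 14.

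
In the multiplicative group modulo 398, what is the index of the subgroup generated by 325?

2

The order of 325 must divide φ(398) = φ(2)·φ(199) = 1·198 = 198 = 2 · 3^2 · 11.
Divisors of 198: 1, 2, 3, 6, 9, 11, 18, 22, 33, 66, 99, 198.
Compute 325^d (mod 398) for the divisors d until we hit 1:
325^1 ≡ 325 (mod 398)
325^2 ≡ 155 (mod 398)
325^3 ≡ 227 (mod 398)
325^6 ≡ 187 (mod 398)
325^9 ≡ 261 (mod 398)
325^11 ≡ 257 (mod 398)
325^18 ≡ 63 (mod 398)
325^22 ≡ 379 (mod 398)
325^33 ≡ 291 (mod 398)
325^66 ≡ 305 (mod 398)
325^99 ≡ 1 (mod 398) ✓
So ord_398(325) = 99, hence |⟨325⟩| = 99.
Index = |(Z/398Z)^×| / |⟨325⟩| = 198 / 99 = 2.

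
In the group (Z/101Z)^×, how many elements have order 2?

1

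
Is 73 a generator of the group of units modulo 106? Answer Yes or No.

Yes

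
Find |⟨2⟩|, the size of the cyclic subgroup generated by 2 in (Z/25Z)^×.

20

By Lagrange's theorem, ord_25(2) divides φ(25) = φ(5^2) = 5·(5−1) = 20 = 2^2 · 5.
Divisors of 20: 1, 2, 4, 5, 10, 20.
Test each divisor d:
2^1 ≡ 2 (mod 25)
2^2 ≡ 4 (mod 25)
2^4 ≡ 16 (mod 25)
2^5 ≡ 7 (mod 25)
2^10 ≡ 24 (mod 25)
2^20 ≡ 1 (mod 25) ✓
Therefore the multiplicative order of 2 modulo 25 is 20.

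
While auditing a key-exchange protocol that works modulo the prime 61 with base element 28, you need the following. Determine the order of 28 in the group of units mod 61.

By Lagrange's theorem, ord_61(28) divides φ(61) = 61 − 1 = 60 = 2^2 · 3 · 5.
Divisors of 60: 1, 2, 3, 4, 5, 6, 10, 12, 15, 20, 30, 60.
Compute 28^d (mod 61) for the divisors d until we hit 1:
28^1 ≡ 28
28^2 ≡ 52
28^3 ≡ 53
28^4 ≡ 20
28^5 ≡ 11
28^6 ≡ 3
28^10 ≡ 60
28^12 ≡ 9
28^15 ≡ 50
28^20 ≡ 1
Therefore the multiplicative order of 28 modulo 61 is 20.

20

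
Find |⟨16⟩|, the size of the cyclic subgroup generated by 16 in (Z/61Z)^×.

The order of 16 must divide φ(61) = 61 − 1 = 60 = 2^2 · 3 · 5.
Divisors of 60: 1, 2, 3, 4, 5, 6, 10, 12, 15, 20, 30, 60.
Check 16^d mod 61 for each divisor in increasing order:
16^1 ≡ 16 (mod 61)
16^2 ≡ 12 (mod 61)
16^3 ≡ 9 (mod 61)
16^4 ≡ 22 (mod 61)
16^5 ≡ 47 (mod 61)
16^6 ≡ 20 (mod 61)
16^10 ≡ 13 (mod 61)
16^12 ≡ 34 (mod 61)
16^15 ≡ 1 (mod 61) ✓
So ord_61(16) = 15.

15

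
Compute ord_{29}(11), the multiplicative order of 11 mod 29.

28

ord(11) | φ(29) = 29 − 1 = 28 = 2^2 · 7.
Divisors of 28: 1, 2, 4, 7, 14, 28.
Compute 11^d (mod 29) for the divisors d until we hit 1:
11^1 ≡ 11 (mod 29)
11^2 ≡ 5 (mod 29)
11^4 ≡ 25 (mod 29)
11^7 ≡ 12 (mod 29)
11^14 ≡ 28 (mod 29)
11^28 ≡ 1 (mod 29) ✓
So ord_29(11) = 28.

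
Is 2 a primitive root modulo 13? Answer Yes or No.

φ(13) = 13 − 1 = 12 = 2^2 · 3.
It suffices to check that the order of 2 is not a proper divisor of 12: compute 2^(12/q) for q ∈ {2, 3}.
2^6 ≡ 12 (mod 13)  [q = 2: ≢ 1 ✓]
2^4 ≡ 3 (mod 13)  [q = 3: ≢ 1 ✓]
All checks pass, so 2 has order 12 and is a primitive root modulo 13.

Yes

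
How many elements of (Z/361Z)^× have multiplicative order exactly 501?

φ(361) = φ(19^2) = 19·(19−1) = 342 = 2 · 3^2 · 19.
In a cyclic group of order 342, there are φ(d) elements of order d for each divisor d of 342, and zero for non-divisors.
Here 342 is not a multiple of 501, so there are no elements of order 501.

0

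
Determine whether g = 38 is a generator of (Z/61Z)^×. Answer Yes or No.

No

φ(61) = 61 − 1 = 60 = 2^2 · 3 · 5.
It suffices to check that the order of 38 is not a proper divisor of 60: compute 38^(60/q) for q ∈ {2, 3, 5}.
38^30 ≡ 60 (mod 61)  [q = 2: ≢ 1 ✓]
38^20 ≡ 1 (mod 61)  [q = 3: ≡ 1 ✗]
38^12 ≡ 20 (mod 61)  [q = 5: ≢ 1 ✓]
The check at q = 3 fails, so 38 generates a proper subgroup.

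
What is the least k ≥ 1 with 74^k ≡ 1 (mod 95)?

18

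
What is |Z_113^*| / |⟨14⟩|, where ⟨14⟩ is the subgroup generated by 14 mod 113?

4

Since 14 ∈ (Z/113Z)^×, its order divides φ(113) = 113 − 1 = 112 = 2^4 · 7.
Divisors of 112: 1, 2, 4, 7, 8, 14, 16, 28, 56, 112.
Compute 14^d (mod 113) for the divisors d until we hit 1:
14^1 ≡ 14 (mod 113)
14^2 ≡ 83 (mod 113)
14^4 ≡ 109 (mod 113)
14^7 ≡ 98 (mod 113)
14^8 ≡ 16 (mod 113)
14^14 ≡ 112 (mod 113)
14^16 ≡ 30 (mod 113)
14^28 ≡ 1 (mod 113) ✓
Thus |⟨14⟩| = ord(14) = 28.
The index is φ(113) / ord(14) = 112 / 28 = 4.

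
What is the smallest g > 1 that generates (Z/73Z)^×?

5

φ(73) = 73 − 1 = 72 = 2^3 · 3^2.
g is a primitive root iff g^(72/q) ≢ 1 (mod 73) for each prime q ∈ {2, 3}.
g = 2: 2^36 ≡ 1 — hits 1, so not a primitive root.
g = 3: 3^36 ≡ 1 — hits 1, so not a primitive root.
g = 4: 4^36 ≡ 1 — hits 1, so not a primitive root.
g = 5: 5^36 ≡ 72; 5^24 ≡ 8 — none is 1, so 5 is a primitive root.
So 5 is the smallest generator of (Z/73Z)^×.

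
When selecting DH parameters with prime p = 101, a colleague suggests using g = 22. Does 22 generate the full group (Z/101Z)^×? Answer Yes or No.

No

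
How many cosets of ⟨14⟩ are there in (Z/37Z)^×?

ord(14) | φ(37) = 37 − 1 = 36 = 2^2 · 3^2.
Divisors of 36: 1, 2, 3, 4, 6, 9, 12, 18, 36.
Compute 14^d (mod 37) for the divisors d until we hit 1:
14^1 ≡ 14
14^2 ≡ 11
14^3 ≡ 6
14^4 ≡ 10
14^6 ≡ 36
14^9 ≡ 31
14^12 ≡ 1
Thus |⟨14⟩| = ord(14) = 12.
The index is φ(37) / ord(14) = 36 / 12 = 3.

3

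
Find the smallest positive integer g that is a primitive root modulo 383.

φ(383) = 383 − 1 = 382 = 2 · 191.
Test candidates g = 2, 3, … against the prime factors q ∈ {2, 191} of φ(383): g is a generator iff g^(382/q) ≢ 1 for every such q.
g = 2: 2^191 ≡ 1 — hits 1, so not a primitive root.
g = 3: 3^191 ≡ 1 — hits 1, so not a primitive root.
g = 4: 4^191 ≡ 1 — hits 1, so not a primitive root.
g = 5: 5^191 ≡ 382; 5^2 ≡ 25 — none is 1, so 5 is a primitive root.
The smallest primitive root modulo 383 is 5.

5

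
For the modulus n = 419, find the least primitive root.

φ(419) = 419 − 1 = 418 = 2 · 11 · 19.
g is a primitive root iff g^(418/q) ≢ 1 (mod 419) for each prime q ∈ {2, 11, 19}.
g = 2: 2^209 ≡ 418; 2^38 ≡ 334; 2^22 ≡ 114 — none is 1, so 2 is a primitive root.
So 2 is the smallest generator of (Z/419Z)^×.

2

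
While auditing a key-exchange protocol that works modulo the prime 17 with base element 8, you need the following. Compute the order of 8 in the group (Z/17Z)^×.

8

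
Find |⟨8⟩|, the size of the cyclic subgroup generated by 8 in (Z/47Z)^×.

23

ord(8) | φ(47) = 47 − 1 = 46 = 2 · 23.
Divisors of 46: 1, 2, 23, 46.
Check 8^d mod 47 for each divisor in increasing order:
8^1 ≡ 8 (mod 47)
8^2 ≡ 17 (mod 47)
8^23 ≡ 1 (mod 47) ✓
Hence ord(8) = 23.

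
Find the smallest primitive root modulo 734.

11

φ(734) = φ(2)·φ(367) = 1·366 = 366 = 2 · 3 · 61.
Test candidates g = 2, 3, … against the prime factors q ∈ {2, 3, 61} of φ(734): g is a generator iff g^(366/q) ≢ 1 for every such q.
g = 2: gcd(2, 734) = 2 > 1, not a unit — skip.
g = 3: 3^183 ≡ 733; 3^122 ≡ 1 — hits 1, so not a primitive root.
g = 4: gcd(4, 734) = 2 > 1, not a unit — skip.
g = 5: 5^183 ≡ 733; 5^122 ≡ 1 — hits 1, so not a primitive root.
g = 6: gcd(6, 734) = 2 > 1, not a unit — skip.
g = 7: 7^183 ≡ 1 — hits 1, so not a primitive root.
g = 8: gcd(8, 734) = 2 > 1, not a unit — skip.
g = 9: 9^183 ≡ 1 — hits 1, so not a primitive root.
g = 10: gcd(10, 734) = 2 > 1, not a unit — skip.
g = 11: 11^183 ≡ 733; 11^122 ≡ 283; 11^6 ≡ 419 — none is 1, so 11 is a primitive root.
So 11 is the smallest generator of (Z/734Z)^×.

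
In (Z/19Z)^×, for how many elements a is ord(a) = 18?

6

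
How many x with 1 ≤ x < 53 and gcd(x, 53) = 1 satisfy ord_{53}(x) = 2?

φ(53) = 53 − 1 = 52 = 2^2 · 13.
In a cyclic group of order 52, there are φ(d) elements of order d for each divisor d of 52, and zero for non-divisors.
2 | 52, and φ(2) = 2 − 1 = 1.

1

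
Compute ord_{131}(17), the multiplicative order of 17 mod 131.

By Lagrange's theorem, ord_131(17) divides φ(131) = 131 − 1 = 130 = 2 · 5 · 13.
Divisors of 130: 1, 2, 5, 10, 13, 26, 65, 130.
Compute 17^d (mod 131) for the divisors d until we hit 1:
17^1 ≡ 17 (mod 131)
17^2 ≡ 27 (mod 131)
17^5 ≡ 79 (mod 131)
17^10 ≡ 84 (mod 131)
17^13 ≡ 42 (mod 131)
17^26 ≡ 61 (mod 131)
17^65 ≡ 130 (mod 131)
17^130 ≡ 1 (mod 131) ✓
Hence ord(17) = 130.

130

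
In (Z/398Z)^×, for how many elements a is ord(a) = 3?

2

φ(398) = φ(2)·φ(199) = 1·198 = 198 = 2 · 3^2 · 11.
In a cyclic group of order 198, there are φ(d) elements of order d for each divisor d of 198, and zero for non-divisors.
3 | 198, and φ(3) = 3 − 1 = 2.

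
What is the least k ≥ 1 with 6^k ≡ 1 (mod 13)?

By Lagrange's theorem, ord_13(6) divides φ(13) = 13 − 1 = 12 = 2^2 · 3.
Divisors of 12: 1, 2, 3, 4, 6, 12.
Test each divisor d:
6^1 ≡ 6
6^2 ≡ 10
6^3 ≡ 8
6^4 ≡ 9
6^6 ≡ 12
6^12 ≡ 1
The smallest such exponent is 12, so the order of 6 is 12.

12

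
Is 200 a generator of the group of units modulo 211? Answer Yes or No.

No

φ(211) = 211 − 1 = 210 = 2 · 3 · 5 · 7.
It suffices to check that the order of 200 is not a proper divisor of 210: compute 200^(210/q) for q ∈ {2, 3, 5, 7}.
200^105 ≡ 210 (mod 211)  [q = 2: ≢ 1 ✓]
200^70 ≡ 1 (mod 211)  [q = 3: ≡ 1 ✗]
200^42 ≡ 55 (mod 211)  [q = 5: ≢ 1 ✓]
200^30 ≡ 171 (mod 211)  [q = 7: ≢ 1 ✓]
The check at q = 3 fails, so 200 generates a proper subgroup.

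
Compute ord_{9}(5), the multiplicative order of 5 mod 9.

6

By Lagrange's theorem, ord_9(5) divides φ(9) = φ(3^2) = 3·(3−1) = 6 = 2 · 3.
Divisors of 6: 1, 2, 3, 6.
Evaluate successive powers at the divisors of 6:
5^1 ≡ 5 (mod 9)
5^2 ≡ 7 (mod 9)
5^3 ≡ 8 (mod 9)
5^6 ≡ 1 (mod 9) ✓
Hence ord(5) = 6.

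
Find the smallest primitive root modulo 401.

3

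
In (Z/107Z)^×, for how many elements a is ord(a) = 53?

52

φ(107) = 107 − 1 = 106 = 2 · 53.
In a cyclic group of order 106, there are φ(d) elements of order d for each divisor d of 106, and zero for non-divisors.
53 | 106, and φ(53) = 53 − 1 = 52.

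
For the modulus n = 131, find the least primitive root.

φ(131) = 131 − 1 = 130 = 2 · 5 · 13.
Test candidates g = 2, 3, … against the prime factors q ∈ {2, 5, 13} of φ(131): g is a generator iff g^(130/q) ≢ 1 for every such q.
g = 2: 2^65 ≡ 130; 2^26 ≡ 53; 2^10 ≡ 107 — none is 1, so 2 is a primitive root.
So 2 is the smallest generator of (Z/131Z)^×.

2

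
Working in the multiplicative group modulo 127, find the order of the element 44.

By Lagrange's theorem, ord_127(44) divides φ(127) = 127 − 1 = 126 = 2 · 3^2 · 7.
Divisors of 126: 1, 2, 3, 6, 7, 9, 14, 18, 21, 42, 63, 126.
Compute 44^d (mod 127) for the divisors d until we hit 1:
44^1 ≡ 44
44^2 ≡ 31
44^3 ≡ 94
44^6 ≡ 73
44^7 ≡ 37
44^9 ≡ 4
44^14 ≡ 99
44^18 ≡ 16
44^21 ≡ 107
44^42 ≡ 19
44^63 ≡ 1
Therefore the multiplicative order of 44 modulo 127 is 63.

63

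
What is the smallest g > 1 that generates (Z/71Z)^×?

φ(71) = 71 − 1 = 70 = 2 · 5 · 7.
Test candidates g = 2, 3, … against the prime factors q ∈ {2, 5, 7} of φ(71): g is a generator iff g^(70/q) ≢ 1 for every such q.
g = 2: 2^35 ≡ 1 — hits 1, so not a primitive root.
g = 3: 3^35 ≡ 1 — hits 1, so not a primitive root.
g = 4: 4^35 ≡ 1 — hits 1, so not a primitive root.
g = 5: 5^35 ≡ 1 — hits 1, so not a primitive root.
g = 6: 6^35 ≡ 1 — hits 1, so not a primitive root.
g = 7: 7^35 ≡ 70; 7^14 ≡ 54; 7^10 ≡ 45 — none is 1, so 7 is a primitive root.
The smallest primitive root modulo 71 is 7.

7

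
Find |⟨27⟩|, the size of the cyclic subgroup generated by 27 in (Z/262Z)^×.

65

ord(27) | φ(262) = φ(2)·φ(131) = 1·130 = 130 = 2 · 5 · 13.
Divisors of 130: 1, 2, 5, 10, 13, 26, 65, 130.
Test each divisor d:
27^1 ≡ 27
27^2 ≡ 205
27^5 ≡ 215
27^10 ≡ 113
27^13 ≡ 61
27^26 ≡ 53
27^65 ≡ 1
Therefore the multiplicative order of 27 modulo 262 is 65.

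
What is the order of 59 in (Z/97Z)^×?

96

By Lagrange's theorem, ord_97(59) divides φ(97) = 97 − 1 = 96 = 2^5 · 3.
Divisors of 96: 1, 2, 3, 4, 6, 8, 12, 16, 24, 32, 48, 96.
Check 59^d mod 97 for each divisor in increasing order:
59^1 ≡ 59 (mod 97)
59^2 ≡ 86 (mod 97)
59^3 ≡ 30 (mod 97)
59^4 ≡ 24 (mod 97)
59^6 ≡ 27 (mod 97)
59^8 ≡ 91 (mod 97)
59^12 ≡ 50 (mod 97)
59^16 ≡ 36 (mod 97)
59^24 ≡ 75 (mod 97)
59^32 ≡ 35 (mod 97)
59^48 ≡ 96 (mod 97)
59^96 ≡ 1 (mod 97) ✓
So ord_97(59) = 96.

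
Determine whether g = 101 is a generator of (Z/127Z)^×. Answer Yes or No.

φ(127) = 127 − 1 = 126 = 2 · 3^2 · 7.
101 is a primitive root mod 127 iff 101^(φ(127)/q) ≢ 1 for every prime q | φ(127), i.e. q ∈ {2, 3, 7}.
101^63 ≡ 126 (mod 127)  [q = 2: ≢ 1 ✓]
101^42 ≡ 107 (mod 127)  [q = 3: ≢ 1 ✓]
101^18 ≡ 8 (mod 127)  [q = 7: ≢ 1 ✓]
Every test exponent gives a nontrivial residue, hence 101 generates the full group.

Yes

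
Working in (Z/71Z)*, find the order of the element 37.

By Lagrange's theorem, ord_71(37) divides φ(71) = 71 − 1 = 70 = 2 · 5 · 7.
Divisors of 70: 1, 2, 5, 7, 10, 14, 35, 70.
Compute 37^d (mod 71) for the divisors d until we hit 1:
37^1 ≡ 37 (mod 71)
37^2 ≡ 20 (mod 71)
37^5 ≡ 32 (mod 71)
37^7 ≡ 1 (mod 71) ✓
Therefore the multiplicative order of 37 modulo 71 is 7.

7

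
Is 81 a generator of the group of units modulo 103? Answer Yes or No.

No

φ(103) = 103 − 1 = 102 = 2 · 3 · 17.
It suffices to check that the order of 81 is not a proper divisor of 102: compute 81^(102/q) for q ∈ {2, 3, 17}.
81^51 ≡ 1 (mod 103)  [q = 2: ≡ 1 ✗]
81^34 ≡ 1 (mod 103)  [q = 3: ≡ 1 ✗]
81^6 ≡ 79 (mod 103)  [q = 17: ≢ 1 ✓]
The check at q = 2 fails, so 81 generates a proper subgroup.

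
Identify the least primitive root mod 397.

5

φ(397) = 397 − 1 = 396 = 2^2 · 3^2 · 11.
Test candidates g = 2, 3, … against the prime factors q ∈ {2, 3, 11} of φ(397): g is a generator iff g^(396/q) ≢ 1 for every such q.
g = 2: 2^198 ≡ 396; 2^132 ≡ 1 — hits 1, so not a primitive root.
g = 3: 3^198 ≡ 1 — hits 1, so not a primitive root.
g = 4: 4^198 ≡ 1 — hits 1, so not a primitive root.
g = 5: 5^198 ≡ 396; 5^132 ≡ 362; 5^36 ≡ 290 — none is 1, so 5 is a primitive root.
Hence the least primitive root of 397 is 5.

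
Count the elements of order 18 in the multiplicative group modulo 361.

φ(361) = φ(19^2) = 19·(19−1) = 342 = 2 · 3^2 · 19.
In a cyclic group of order 342, there are φ(d) elements of order d for each divisor d of 342, and zero for non-divisors.
18 = 2 · 3^2 divides 342, and φ(18) = 6.

6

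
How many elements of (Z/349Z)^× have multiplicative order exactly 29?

φ(349) = 349 − 1 = 348 = 2^2 · 3 · 29.
Since (Z/349Z)^× is cyclic of order 348, the number of elements of order d is φ(d) when d | 348 and 0 otherwise.
29 | 348, and φ(29) = 29 − 1 = 28.

28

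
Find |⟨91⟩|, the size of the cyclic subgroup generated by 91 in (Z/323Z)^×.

144

ord(91) | φ(323) = φ(17·19) = (17−1)·(19−1) = 16·18 = 288 = 2^5 · 3^2.
Divisors of 288: 1, 2, 3, 4, 6, 8, 9, 12, 16, 18, 24, 32, 36, 48, 72, 96, 144, 288.
Test each divisor d:
91^1 ≡ 91 (mod 323)
91^2 ≡ 206 (mod 323)
91^3 ≡ 12 (mod 323)
91^4 ≡ 123 (mod 323)
91^6 ≡ 144 (mod 323)
91^8 ≡ 271 (mod 323)
91^9 ≡ 113 (mod 323)
91^12 ≡ 64 (mod 323)
91^16 ≡ 120 (mod 323)
91^18 ≡ 172 (mod 323)
91^24 ≡ 220 (mod 323)
91^32 ≡ 188 (mod 323)
91^36 ≡ 191 (mod 323)
91^48 ≡ 273 (mod 323)
91^72 ≡ 305 (mod 323)
91^96 ≡ 239 (mod 323)
91^144 ≡ 1 (mod 323) ✓
So ord_323(91) = 144.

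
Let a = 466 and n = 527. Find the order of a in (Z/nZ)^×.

16

Since 466 ∈ (Z/527Z)^×, its order divides φ(527) = φ(17·31) = (17−1)·(31−1) = 16·30 = 480 = 2^5 · 3 · 5.
Divisors of 480: 1, 2, 3, 4, 5, 6, 8, 10, 12, 15, 16, 20, 24, 30, 32, 40, 48, 60, 80, 96, 120, 160, 240, 480.
Evaluate successive powers at the divisors of 480:
466^1 ≡ 466 (mod 527)
466^2 ≡ 32 (mod 527)
466^3 ≡ 156 (mod 527)
466^4 ≡ 497 (mod 527)
466^5 ≡ 249 (mod 527)
466^6 ≡ 94 (mod 527)
466^8 ≡ 373 (mod 527)
466^10 ≡ 342 (mod 527)
466^12 ≡ 404 (mod 527)
466^15 ≡ 311 (mod 527)
466^16 ≡ 1 (mod 527) ✓
Hence ord(466) = 16.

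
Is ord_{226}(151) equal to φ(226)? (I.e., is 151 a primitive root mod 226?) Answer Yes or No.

φ(226) = φ(2)·φ(113) = 1·112 = 112 = 2^4 · 7.
Test 151^(112/q) mod 226 for each prime factor q of 112:
151^56 ≡ 225 (mod 226)  [q = 2: ≢ 1 ✓]
151^16 ≡ 143 (mod 226)  [q = 7: ≢ 1 ✓]
All checks pass, so 151 has order 112 and is a primitive root modulo 226.

Yes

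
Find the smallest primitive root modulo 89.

3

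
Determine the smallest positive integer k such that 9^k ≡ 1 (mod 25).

10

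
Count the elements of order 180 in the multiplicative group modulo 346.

φ(346) = φ(2)·φ(173) = 1·172 = 172 = 2^2 · 43.
In a cyclic group of order 172, there are φ(d) elements of order d for each divisor d of 172, and zero for non-divisors.
Since 180 ∤ 172, the count is 0.

0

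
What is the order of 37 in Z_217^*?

6

By Lagrange's theorem, ord_217(37) divides φ(217) = φ(7·31) = (7−1)·(31−1) = 6·30 = 180 = 2^2 · 3^2 · 5.
Divisors of 180: 1, 2, 3, 4, 5, 6, 9, 10, 12, 15, 18, 20, 30, 36, 45, 60, 90, 180.
Compute 37^d (mod 217) for the divisors d until we hit 1:
37^1 ≡ 37 (mod 217)
37^2 ≡ 67 (mod 217)
37^3 ≡ 92 (mod 217)
37^4 ≡ 149 (mod 217)
37^5 ≡ 88 (mod 217)
37^6 ≡ 1 (mod 217) ✓
Hence ord(37) = 6.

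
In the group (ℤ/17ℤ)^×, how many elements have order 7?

0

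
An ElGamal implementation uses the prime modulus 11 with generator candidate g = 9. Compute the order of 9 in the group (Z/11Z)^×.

ord(9) | φ(11) = 11 − 1 = 10 = 2 · 5.
Divisors of 10: 1, 2, 5, 10.
Test each divisor d:
9^1 ≡ 9
9^2 ≡ 4
9^5 ≡ 1
The smallest such exponent is 5, so the order of 9 is 5.

5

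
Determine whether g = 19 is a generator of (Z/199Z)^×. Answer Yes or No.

No

φ(199) = 199 − 1 = 198 = 2 · 3^2 · 11.
Test 19^(198/q) mod 199 for each prime factor q of 198:
19^99 ≡ 198 (mod 199)  [q = 2: ≢ 1 ✓]
19^66 ≡ 106 (mod 199)  [q = 3: ≢ 1 ✓]
19^18 ≡ 1 (mod 199)  [q = 11: ≡ 1 ✗]
The check at q = 11 fails, so 19 generates a proper subgroup.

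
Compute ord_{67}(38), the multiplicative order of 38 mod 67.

6

Since 38 ∈ (Z/67Z)^×, its order divides φ(67) = 67 − 1 = 66 = 2 · 3 · 11.
Divisors of 66: 1, 2, 3, 6, 11, 22, 33, 66.
Evaluate successive powers at the divisors of 66:
38^1 ≡ 38 (mod 67)
38^2 ≡ 37 (mod 67)
38^3 ≡ 66 (mod 67)
38^6 ≡ 1 (mod 67) ✓
Hence ord(38) = 6.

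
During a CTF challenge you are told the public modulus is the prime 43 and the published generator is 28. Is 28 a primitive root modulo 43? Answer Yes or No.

φ(43) = 43 − 1 = 42 = 2 · 3 · 7.
It suffices to check that the order of 28 is not a proper divisor of 42: compute 28^(42/q) for q ∈ {2, 3, 7}.
28^21 ≡ 42 (mod 43)  [q = 2: ≢ 1 ✓]
28^14 ≡ 6 (mod 43)  [q = 3: ≢ 1 ✓]
28^6 ≡ 11 (mod 43)  [q = 7: ≢ 1 ✓]
None equal 1, so ord_43(28) = 42: 28 is a primitive root.

Yes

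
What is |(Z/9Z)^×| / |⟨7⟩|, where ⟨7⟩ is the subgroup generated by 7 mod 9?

The order of 7 must divide φ(9) = φ(3^2) = 3·(3−1) = 6 = 2 · 3.
Divisors of 6: 1, 2, 3, 6.
Compute 7^d (mod 9) for the divisors d until we hit 1:
7^1 ≡ 7 (mod 9)
7^2 ≡ 4 (mod 9)
7^3 ≡ 1 (mod 9) ✓
The order of 7 is 3, so the subgroup it generates has 3 elements.
The index is φ(9) / ord(7) = 6 / 3 = 2.

2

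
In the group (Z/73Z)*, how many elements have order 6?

2

φ(73) = 73 − 1 = 72 = 2^3 · 3^2.
In a cyclic group of order 72, there are φ(d) elements of order d for each divisor d of 72, and zero for non-divisors.
6 = 2 · 3 divides 72, and φ(6) = 2.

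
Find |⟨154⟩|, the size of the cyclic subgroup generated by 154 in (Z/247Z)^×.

ord(154) | φ(247) = φ(13·19) = (13−1)·(19−1) = 12·18 = 216 = 2^3 · 3^3.
Divisors of 216: 1, 2, 3, 4, 6, 8, 9, 12, 18, 24, 27, 36, 54, 72, 108, 216.
Compute 154^d (mod 247) for the divisors d until we hit 1:
154^1 ≡ 154 (mod 247)
154^2 ≡ 4 (mod 247)
154^3 ≡ 122 (mod 247)
154^4 ≡ 16 (mod 247)
154^6 ≡ 64 (mod 247)
154^8 ≡ 9 (mod 247)
154^9 ≡ 151 (mod 247)
154^12 ≡ 144 (mod 247)
154^18 ≡ 77 (mod 247)
154^24 ≡ 235 (mod 247)
154^27 ≡ 18 (mod 247)
154^36 ≡ 1 (mod 247) ✓
Hence ord(154) = 36.

36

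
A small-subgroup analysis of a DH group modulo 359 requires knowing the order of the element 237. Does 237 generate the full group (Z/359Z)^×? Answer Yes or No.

φ(359) = 359 − 1 = 358 = 2 · 179.
Test 237^(358/q) mod 359 for each prime factor q of 358:
237^179 ≡ 1 (mod 359)  [q = 2: ≡ 1 ✗]
237^2 ≡ 165 (mod 359)  [q = 179: ≢ 1 ✓]
237^179 ≡ 1 shows ord(237) | 179, strictly less than φ(359); not a primitive root.

No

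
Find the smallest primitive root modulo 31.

3

φ(31) = 31 − 1 = 30 = 2 · 3 · 5.
Test candidates g = 2, 3, … against the prime factors q ∈ {2, 3, 5} of φ(31): g is a generator iff g^(30/q) ≢ 1 for every such q.
g = 2: 2^15 ≡ 1 — hits 1, so not a primitive root.
g = 3: 3^15 ≡ 30; 3^10 ≡ 25; 3^6 ≡ 16 — none is 1, so 3 is a primitive root.
So 3 is the smallest generator of (Z/31Z)^×.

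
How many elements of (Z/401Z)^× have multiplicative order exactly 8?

φ(401) = 401 − 1 = 400 = 2^4 · 5^2.
In a cyclic group of order 400, there are φ(d) elements of order d for each divisor d of 400, and zero for non-divisors.
8 = 2^3 divides 400, and φ(8) = 4.

4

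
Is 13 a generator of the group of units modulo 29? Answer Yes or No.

φ(29) = 29 − 1 = 28 = 2^2 · 7.
It suffices to check that the order of 13 is not a proper divisor of 28: compute 13^(28/q) for q ∈ {2, 7}.
13^14 ≡ 1 (mod 29)  [q = 2: ≡ 1 ✗]
13^4 ≡ 25 (mod 29)  [q = 7: ≢ 1 ✓]
13^14 ≡ 1 shows ord(13) | 14, strictly less than φ(29); not a primitive root.

No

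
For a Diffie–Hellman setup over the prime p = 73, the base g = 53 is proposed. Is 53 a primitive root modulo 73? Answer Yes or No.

Yes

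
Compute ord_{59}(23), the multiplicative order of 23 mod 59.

By Lagrange's theorem, ord_59(23) divides φ(59) = 59 − 1 = 58 = 2 · 29.
Divisors of 58: 1, 2, 29, 58.
Evaluate successive powers at the divisors of 58:
23^1 ≡ 23 (mod 59)
23^2 ≡ 57 (mod 59)
23^29 ≡ 58 (mod 59)
23^58 ≡ 1 (mod 59) ✓
Therefore the multiplicative order of 23 modulo 59 is 58.

58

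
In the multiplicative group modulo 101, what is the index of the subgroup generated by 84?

ord(84) | φ(101) = 101 − 1 = 100 = 2^2 · 5^2.
Divisors of 100: 1, 2, 4, 5, 10, 20, 25, 50, 100.
Check 84^d mod 101 for each divisor in increasing order:
84^1 ≡ 84
84^2 ≡ 87
84^4 ≡ 95
84^5 ≡ 1
The order of 84 is 5, so the subgroup it generates has 5 elements.
The index is φ(101) / ord(84) = 100 / 5 = 20.

20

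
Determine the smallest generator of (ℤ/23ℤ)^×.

5

φ(23) = 23 − 1 = 22 = 2 · 11.
g is a primitive root iff g^(22/q) ≢ 1 (mod 23) for each prime q ∈ {2, 11}.
g = 2: 2^11 ≡ 1 — hits 1, so not a primitive root.
g = 3: 3^11 ≡ 1 — hits 1, so not a primitive root.
g = 4: 4^11 ≡ 1 — hits 1, so not a primitive root.
g = 5: 5^11 ≡ 22; 5^2 ≡ 2 — none is 1, so 5 is a primitive root.
The smallest primitive root modulo 23 is 5.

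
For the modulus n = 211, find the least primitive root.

φ(211) = 211 − 1 = 210 = 2 · 3 · 5 · 7.
g is a primitive root iff g^(210/q) ≢ 1 (mod 211) for each prime q ∈ {2, 3, 5, 7}.
g = 2: 2^105 ≡ 210; 2^70 ≡ 196; 2^42 ≡ 107; 2^30 ≡ 171 — none is 1, so 2 is a primitive root.
The smallest primitive root modulo 211 is 2.

2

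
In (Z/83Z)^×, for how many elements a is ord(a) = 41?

40

φ(83) = 83 − 1 = 82 = 2 · 41.
In a cyclic group of order 82, there are φ(d) elements of order d for each divisor d of 82, and zero for non-divisors.
41 | 82, and φ(41) = 41 − 1 = 40.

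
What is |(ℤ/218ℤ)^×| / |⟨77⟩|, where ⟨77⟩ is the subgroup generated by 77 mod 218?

Since 77 ∈ (Z/218Z)^×, its order divides φ(218) = φ(2)·φ(109) = 1·108 = 108 = 2^2 · 3^3.
Divisors of 108: 1, 2, 3, 4, 6, 9, 12, 18, 27, 36, 54, 108.
Test each divisor d:
77^1 ≡ 77 (mod 218)
77^2 ≡ 43 (mod 218)
77^3 ≡ 41 (mod 218)
77^4 ≡ 105 (mod 218)
77^6 ≡ 155 (mod 218)
77^9 ≡ 33 (mod 218)
77^12 ≡ 45 (mod 218)
77^18 ≡ 217 (mod 218)
77^27 ≡ 185 (mod 218)
77^36 ≡ 1 (mod 218) ✓
Thus |⟨77⟩| = ord(77) = 36.
[(Z/218Z)^× : ⟨77⟩] = 108/36 = 3.

3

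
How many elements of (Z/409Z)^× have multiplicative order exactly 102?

32

φ(409) = 409 − 1 = 408 = 2^3 · 3 · 17.
(Z/409Z)^× is cyclic (|G| = 408); a cyclic group of order m has exactly φ(d) elements of each order d | m, and none otherwise.
102 = 2 · 3 · 17 divides 408, and φ(102) = 32.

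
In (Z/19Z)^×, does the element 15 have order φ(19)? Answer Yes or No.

Yes

φ(19) = 19 − 1 = 18 = 2 · 3^2.
An element g generates (Z/19Z)^× iff g^(18/q) ≢ 1 (mod 19) for each prime q ∈ {2, 3}.
15^9 ≡ 18 (mod 19)  [q = 2: ≢ 1 ✓]
15^6 ≡ 11 (mod 19)  [q = 3: ≢ 1 ✓]
Every test exponent gives a nontrivial residue, hence 15 generates the full group.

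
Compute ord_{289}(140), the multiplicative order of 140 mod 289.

68

Since 140 ∈ (Z/289Z)^×, its order divides φ(289) = φ(17^2) = 17·(17−1) = 272 = 2^4 · 17.
Divisors of 272: 1, 2, 4, 8, 16, 17, 34, 68, 136, 272.
Compute 140^d (mod 289) for the divisors d until we hit 1:
140^1 ≡ 140
140^2 ≡ 237
140^4 ≡ 103
140^8 ≡ 205
140^16 ≡ 120
140^17 ≡ 38
140^34 ≡ 288
140^68 ≡ 1
So ord_289(140) = 68.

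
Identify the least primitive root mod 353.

3

φ(353) = 353 − 1 = 352 = 2^5 · 11.
Test candidates g = 2, 3, … against the prime factors q ∈ {2, 11} of φ(353): g is a generator iff g^(352/q) ≢ 1 for every such q.
g = 2: 2^176 ≡ 1 — hits 1, so not a primitive root.
g = 3: 3^176 ≡ 352; 3^32 ≡ 140 — none is 1, so 3 is a primitive root.
The smallest primitive root modulo 353 is 3.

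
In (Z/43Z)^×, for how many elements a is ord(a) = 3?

φ(43) = 43 − 1 = 42 = 2 · 3 · 7.
Since (Z/43Z)^× is cyclic of order 42, the number of elements of order d is φ(d) when d | 42 and 0 otherwise.
3 | 42, and φ(3) = 3 − 1 = 2.

2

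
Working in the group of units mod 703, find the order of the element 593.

9

ord(593) | φ(703) = φ(19·37) = (19−1)·(37−1) = 18·36 = 648 = 2^3 · 3^4.
Divisors of 648: 1, 2, 3, 4, 6, 8, 9, 12, 18, 24, 27, 36, 54, 72, 81, 108, 162, 216, 324, 648.
Evaluate successive powers at the divisors of 648:
593^1 ≡ 593
593^2 ≡ 149
593^3 ≡ 482
593^4 ≡ 408
593^6 ≡ 334
593^8 ≡ 556
593^9 ≡ 1
Therefore the multiplicative order of 593 modulo 703 is 9.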